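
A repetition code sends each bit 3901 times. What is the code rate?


Rate = k/n = 1/3901

1/3901


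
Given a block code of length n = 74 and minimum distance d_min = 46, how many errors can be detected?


Detection capability = d_min - 1 = 46 - 1 = 45

45 errors


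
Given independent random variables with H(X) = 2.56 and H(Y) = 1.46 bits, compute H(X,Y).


For independent variables, H(X,Y) = H(X) + H(Y) = 2.56 + 1.46 = 4.02

4.02 bits


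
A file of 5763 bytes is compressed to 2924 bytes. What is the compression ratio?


Ratio = original / compressed = 5763 / 2924 = 1.9709

1.9709


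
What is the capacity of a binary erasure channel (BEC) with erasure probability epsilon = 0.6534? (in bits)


C = 1 - epsilon = 1 - 0.6534 = 0.3466

0.3466 bits


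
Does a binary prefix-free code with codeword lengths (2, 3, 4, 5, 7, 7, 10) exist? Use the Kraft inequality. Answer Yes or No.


Kraft sum = sum(2^(-l_i)) = 0.4854, need <= 1. Result: satisfied (a binary prefix-free code with these lengths exists)

Yes


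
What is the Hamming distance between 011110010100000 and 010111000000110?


Count differing positions: . . ^ . . ^ . ^ . ^ . . ^ ^ . = 6 differences

6


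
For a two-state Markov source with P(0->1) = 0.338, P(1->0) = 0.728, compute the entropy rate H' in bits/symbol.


Stationary distribution: pi_0 = p10/(p01+p10) = 0.6829, pi_1 = 0.3171. Entropy rate H' = pi_0*H(p01) + pi_1*H(p10) = 0.6829*0.9229 + 0.3171*0.8443 = 0.898

0.898 bits/symbol


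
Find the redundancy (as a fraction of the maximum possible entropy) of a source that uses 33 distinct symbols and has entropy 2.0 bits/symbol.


H_max = log2(K) = log2(33) = 5.0444 bits/symbol. Redundancy = 1 - H/H_max = 1 - 2.0/5.0444 = 1 - 0.3965 = 0.6035

0.6035


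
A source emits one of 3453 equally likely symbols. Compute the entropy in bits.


H = log2(n) = log2(3453) = 11.7536

11.7536 bits


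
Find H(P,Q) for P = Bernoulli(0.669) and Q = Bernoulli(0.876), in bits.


H(P,Q) = -p*log2(q) - (1-p)*log2(1-q). -0.669*log2(0.876) = 0.127777; -0.331*log2(0.124) = 0.996836. H(P,Q) = 0.127777 + 0.996836 = 1.1246

1.1246 bits


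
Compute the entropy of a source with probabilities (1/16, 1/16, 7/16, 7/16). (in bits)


H = -sum(p_i * log2(p_i)). Terms: -(1/16)*log2(1/16) = 0.250000; -(1/16)*log2(1/16) = 0.250000; -(7/16)*log2(7/16) = 0.521782; -(7/16)*log2(7/16) = 0.521782. H = 0.250000 + 0.250000 + 0.521782 + 0.521782 = 1.5436

1.5436 bits


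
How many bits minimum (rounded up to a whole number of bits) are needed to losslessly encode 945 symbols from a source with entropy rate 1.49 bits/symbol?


Minimum bits >= n * H = 945 * 1.49 = 1408.05, rounded up to a whole number of bits = 1409

1409 bits


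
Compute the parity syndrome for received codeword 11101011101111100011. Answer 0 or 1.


Syndrome = XOR of all bits = 1 XOR 1 XOR 1 XOR 0 XOR 1 XOR 0 XOR 1 XOR 1 XOR 1 XOR 0 XOR 1 XOR 1 XOR 1 XOR 1 XOR 1 XOR 0 XOR 0 XOR 0 XOR 1 XOR 1 = 0

0


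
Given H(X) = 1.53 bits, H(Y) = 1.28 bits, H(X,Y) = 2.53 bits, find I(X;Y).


I(X;Y) = H(X) + H(Y) - H(X,Y) = 1.53 + 1.28 - 2.53 = 0.28

0.28 bits


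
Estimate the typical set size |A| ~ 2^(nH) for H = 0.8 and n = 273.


log2|A_typical| = nH = 273 * 0.8 = 218.4, so |A_typical| ~ 2^218.4 = 5.558e+65

5.558e+65


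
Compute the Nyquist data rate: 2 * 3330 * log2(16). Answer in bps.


Rate = 2 * B * log2(M) = 2 * 3330 * 4.0 = 26640.0

26640.0 bps


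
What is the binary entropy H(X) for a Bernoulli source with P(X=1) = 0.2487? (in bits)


H = -p*log2(p) - (1-p)*log2(1-p). -0.2487*log2(0.2487) = 0.499271; -0.7513*log2(0.7513) = 0.309941. H = 0.499271 + 0.309941 = 0.8092

0.8092 bits


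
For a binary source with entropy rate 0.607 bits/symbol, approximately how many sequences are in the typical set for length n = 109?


log2|A_typical| = nH = 109 * 0.607 = 66.163, so |A_typical| ~ 2^66.163 = 8.261e+19

8.261e+19


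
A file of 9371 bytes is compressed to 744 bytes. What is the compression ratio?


Ratio = original / compressed = 9371 / 744 = 12.5954

12.5954


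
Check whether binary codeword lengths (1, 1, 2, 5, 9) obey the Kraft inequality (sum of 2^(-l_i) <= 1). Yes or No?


Kraft sum = sum(2^(-l_i)) = 1.2832, need <= 1. Result: violated (a binary prefix-free code with these lengths cannot exist)

No


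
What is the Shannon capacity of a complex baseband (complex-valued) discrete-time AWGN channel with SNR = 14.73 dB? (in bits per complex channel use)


SNR_linear = 10^(14.73/10) = 29.7167; C = log2(1 + SNR_linear) = log2(1 + 29.7167) = 4.9409

4.9409 bits/channel use


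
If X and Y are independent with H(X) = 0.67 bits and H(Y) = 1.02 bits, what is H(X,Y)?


For independent variables, H(X,Y) = H(X) + H(Y) = 0.67 + 1.02 = 1.69

1.69 bits


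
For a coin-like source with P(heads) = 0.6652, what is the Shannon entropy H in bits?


H = -p*log2(p) - (1-p)*log2(1-p). -0.6652*log2(0.6652) = 0.391231; -0.3348*log2(0.3348) = 0.528525. H = 0.391231 + 0.528525 = 0.9198

0.9198 bits


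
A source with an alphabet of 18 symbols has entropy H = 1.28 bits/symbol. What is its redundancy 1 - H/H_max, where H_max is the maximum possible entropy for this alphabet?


H_max = log2(K) = log2(18) = 4.1699 bits/symbol. Redundancy = 1 - H/H_max = 1 - 1.28/4.1699 = 1 - 0.307 = 0.693

0.693


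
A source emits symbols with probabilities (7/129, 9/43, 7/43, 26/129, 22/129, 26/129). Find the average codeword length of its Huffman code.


Huffman construction (repeatedly merge the two least-probable nodes; each merge adds 1 bit to every symbol beneath it): 7/129 + 7/43 = 28/129; 22/129 + 26/129 = 16/43; 26/129 + 9/43 = 53/129; 28/129 + 16/43 = 76/129; 53/129 + 76/129 = 1. Resulting codeword lengths (in the order the probabilities were given): (3, 2, 3, 3, 3, 2). L_avg = sum(p_i * l_i) = 7/129*3 + 9/43*2 + 7/43*3 + 26/129*3 + 22/129*3 + 26/129*2 = 334/129 = 2.5891

2.5891 bits


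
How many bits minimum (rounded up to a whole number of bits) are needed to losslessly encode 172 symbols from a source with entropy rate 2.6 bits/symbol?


Minimum bits >= n * H = 172 * 2.6 = 447.2, rounded up to a whole number of bits = 448

448 bits


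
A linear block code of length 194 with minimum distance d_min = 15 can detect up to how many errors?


Detection capability = d_min - 1 = 15 - 1 = 14

14 errors


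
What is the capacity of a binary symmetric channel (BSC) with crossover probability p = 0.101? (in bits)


H(p) = -p*log2(p) - (1-p)*log2(1-p) = -0.101*log2(0.101) - 0.899*log2(0.899) = 0.334065 + 0.138093 = 0.4722. C = 1 - H(p) = 1 - 0.4722 = 0.5278

0.5278 bits


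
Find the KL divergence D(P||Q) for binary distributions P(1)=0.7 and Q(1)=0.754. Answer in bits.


KL = p*log2(p/q) + (1-p)*log2((1-p)/(1-q)) = 0.7*log2(0.7/0.754) + 0.3*log2(0.3/0.246) = 0.0108

0.0108 bits


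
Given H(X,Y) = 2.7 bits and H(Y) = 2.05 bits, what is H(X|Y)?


H(X|Y) = H(X,Y) - H(Y) = 2.7 - 2.05 = 0.65

0.65 bits


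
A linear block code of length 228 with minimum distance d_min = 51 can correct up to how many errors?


Correction capability = floor((d-1)/2) = floor((51-1)/2) = 25

25 errors


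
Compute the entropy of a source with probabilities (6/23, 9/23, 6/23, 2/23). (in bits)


H = -sum(p_i * log2(p_i)). Terms: -(6/23)*log2(6/23) = 0.505722; -(9/23)*log2(9/23) = 0.529684; -(6/23)*log2(6/23) = 0.505722; -(2/23)*log2(2/23) = 0.306397. H = 0.505722 + 0.529684 + 0.505722 + 0.306397 = 1.8475

1.8475 bits


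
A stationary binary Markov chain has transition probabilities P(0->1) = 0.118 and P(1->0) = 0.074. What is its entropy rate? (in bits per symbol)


Stationary distribution: pi_0 = p10/(p01+p10) = 0.3854, pi_1 = 0.6146. Entropy rate H' = pi_0*H(p01) + pi_1*H(p10) = 0.3854*0.5236 + 0.6146*0.3807 = 0.4358

0.4358 bits/symbol


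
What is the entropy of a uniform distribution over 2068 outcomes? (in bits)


H = log2(n) = log2(2068) = 11.014

11.014 bits


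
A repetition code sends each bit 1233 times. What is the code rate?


Rate = k/n = 1/1233

1/1233


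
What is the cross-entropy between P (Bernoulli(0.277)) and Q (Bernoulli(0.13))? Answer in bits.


H(P,Q) = -p*log2(q) - (1-p)*log2(1-q). -0.277*log2(0.13) = 0.815326; -0.723*log2(0.87) = 0.145260. H(P,Q) = 0.815326 + 0.145260 = 0.9606

0.9606 bits


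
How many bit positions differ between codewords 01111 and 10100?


Count differing positions: ^ ^ . ^ ^ = 4 differences

4


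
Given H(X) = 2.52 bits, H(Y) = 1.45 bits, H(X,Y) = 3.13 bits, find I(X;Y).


I(X;Y) = H(X) + H(Y) - H(X,Y) = 2.52 + 1.45 - 3.13 = 0.84

0.84 bits


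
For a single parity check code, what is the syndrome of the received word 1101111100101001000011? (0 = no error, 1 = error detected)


Syndrome = XOR of all bits = 1 XOR 1 XOR 0 XOR 1 XOR 1 XOR 1 XOR 1 XOR 1 XOR 0 XOR 0 XOR 1 XOR 0 XOR 1 XOR 0 XOR 0 XOR 1 XOR 0 XOR 0 XOR 0 XOR 0 XOR 1 XOR 1 = 0

0


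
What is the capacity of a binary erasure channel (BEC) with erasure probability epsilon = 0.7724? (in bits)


C = 1 - epsilon = 1 - 0.7724 = 0.2276

0.2276 bits


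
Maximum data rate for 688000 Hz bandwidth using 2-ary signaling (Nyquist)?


Rate = 2 * B * log2(M) = 2 * 688000 * 1.0 = 1376000.0

1376000.0 bps


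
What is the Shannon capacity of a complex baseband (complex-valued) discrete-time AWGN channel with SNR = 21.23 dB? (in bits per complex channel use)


SNR_linear = 10^(21.23/10) = 132.7394; C = log2(1 + SNR_linear) = log2(1 + 132.7394) = 7.0633

7.0633 bits/channel use


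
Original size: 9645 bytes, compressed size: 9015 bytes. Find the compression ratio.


Ratio = original / compressed = 9645 / 9015 = 1.0699

1.0699


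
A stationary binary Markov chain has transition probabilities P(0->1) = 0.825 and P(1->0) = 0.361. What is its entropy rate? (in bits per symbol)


Stationary distribution: pi_0 = p10/(p01+p10) = 0.3044, pi_1 = 0.6956. Entropy rate H' = pi_0*H(p01) + pi_1*H(p10) = 0.3044*0.669 + 0.6956*0.9435 = 0.86

0.86 bits/symbol


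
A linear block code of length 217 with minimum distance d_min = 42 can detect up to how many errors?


Detection capability = d_min - 1 = 42 - 1 = 41

41 errors


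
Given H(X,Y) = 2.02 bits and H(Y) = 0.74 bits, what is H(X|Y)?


H(X|Y) = H(X,Y) - H(Y) = 2.02 - 0.74 = 1.28

1.28 bits


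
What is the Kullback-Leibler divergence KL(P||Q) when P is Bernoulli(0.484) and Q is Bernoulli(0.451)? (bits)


KL = p*log2(p/q) + (1-p)*log2((1-p)/(1-q)) = 0.484*log2(0.484/0.451) + 0.516*log2(0.516/0.549) = 0.0032

0.0032 bits


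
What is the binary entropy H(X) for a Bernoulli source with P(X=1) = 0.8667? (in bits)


H = -p*log2(p) - (1-p)*log2(1-p). -0.8667*log2(0.8667) = 0.178883; -0.1333*log2(0.1333) = 0.387537. H = 0.178883 + 0.387537 = 0.5664

0.5664 bits


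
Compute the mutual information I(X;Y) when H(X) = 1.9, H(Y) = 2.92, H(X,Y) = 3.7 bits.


I(X;Y) = H(X) + H(Y) - H(X,Y) = 1.9 + 2.92 - 3.7 = 1.12

1.12 bits


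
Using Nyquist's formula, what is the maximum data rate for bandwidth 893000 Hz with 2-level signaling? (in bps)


Rate = 2 * B * log2(M) = 2 * 893000 * 1.0 = 1786000.0

1786000.0 bps


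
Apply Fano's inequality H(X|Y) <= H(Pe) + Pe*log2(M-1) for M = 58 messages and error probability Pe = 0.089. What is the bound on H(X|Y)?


H(Pe) = -Pe*log2(Pe) - (1-Pe)*log2(1-Pe) = -0.089*log2(0.089) - 0.911*log2(0.911) = 0.310615 + 0.122509 = 0.4331. Pe*log2(M-1) = 0.089*log2(57) = 0.519127. Bound = H(Pe) + Pe*log2(M-1) = 0.310615 + 0.122509 + 0.519127 = 0.9523

0.9523 bits


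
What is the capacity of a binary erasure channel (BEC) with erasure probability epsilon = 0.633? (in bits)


C = 1 - epsilon = 1 - 0.633 = 0.367

0.367 bits


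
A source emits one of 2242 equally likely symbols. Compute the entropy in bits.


H = log2(n) = log2(2242) = 11.1306

11.1306 bits


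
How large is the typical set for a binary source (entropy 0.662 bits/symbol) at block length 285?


log2|A_typical| = nH = 285 * 0.662 = 188.67, so |A_typical| ~ 2^188.67 = 6.242e+56

6.242e+56


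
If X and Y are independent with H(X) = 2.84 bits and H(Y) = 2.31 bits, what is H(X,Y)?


For independent variables, H(X,Y) = H(X) + H(Y) = 2.84 + 2.31 = 5.15

5.15 bits


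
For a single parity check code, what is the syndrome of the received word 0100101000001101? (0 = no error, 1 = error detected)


Syndrome = XOR of all bits = 0 XOR 1 XOR 0 XOR 0 XOR 1 XOR 0 XOR 1 XOR 0 XOR 0 XOR 0 XOR 0 XOR 0 XOR 1 XOR 1 XOR 0 XOR 1 = 0

0


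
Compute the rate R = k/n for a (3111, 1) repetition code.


Rate = k/n = 1/3111

1/3111


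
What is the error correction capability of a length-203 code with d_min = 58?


Correction capability = floor((d-1)/2) = floor((58-1)/2) = 28

28 errors


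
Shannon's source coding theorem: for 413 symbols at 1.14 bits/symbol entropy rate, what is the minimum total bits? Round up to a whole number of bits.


Minimum bits >= n * H = 413 * 1.14 = 470.82, rounded up to a whole number of bits = 471

471 bits


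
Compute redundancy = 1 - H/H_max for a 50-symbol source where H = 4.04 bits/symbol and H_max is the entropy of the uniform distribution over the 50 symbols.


H_max = log2(K) = log2(50) = 5.6439 bits/symbol. Redundancy = 1 - H/H_max = 1 - 4.04/5.6439 = 1 - 0.7158 = 0.2842

0.2842


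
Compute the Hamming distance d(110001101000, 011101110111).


Count differing positions: ^ . ^ ^ . . . ^ ^ ^ ^ ^ = 8 differences

8


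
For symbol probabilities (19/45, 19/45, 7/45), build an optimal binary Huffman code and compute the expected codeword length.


Huffman construction (repeatedly merge the two least-probable nodes; each merge adds 1 bit to every symbol beneath it): 7/45 + 19/45 = 26/45; 19/45 + 26/45 = 1. Resulting codeword lengths (in the order the probabilities were given): (2, 1, 2). L_avg = sum(p_i * l_i) = 19/45*2 + 19/45*1 + 7/45*2 = 71/45 = 1.5778

1.5778 bits


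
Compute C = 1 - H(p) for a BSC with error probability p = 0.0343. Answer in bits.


H(p) = -p*log2(p) - (1-p)*log2(1-p) = -0.0343*log2(0.0343) - 0.9657*log2(0.9657) = 0.166892 + 0.048626 = 0.2155. C = 1 - H(p) = 1 - 0.2155 = 0.7845

0.7845 bits


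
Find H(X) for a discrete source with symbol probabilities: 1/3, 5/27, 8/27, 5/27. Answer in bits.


H = -sum(p_i * log2(p_i)). Terms: -(1/3)*log2(1/3) = 0.528321; -(5/27)*log2(5/27) = 0.450548; -(8/27)*log2(8/27) = 0.519967; -(5/27)*log2(5/27) = 0.450548. H = 0.528321 + 0.450548 + 0.519967 + 0.450548 = 1.9494

1.9494 bits


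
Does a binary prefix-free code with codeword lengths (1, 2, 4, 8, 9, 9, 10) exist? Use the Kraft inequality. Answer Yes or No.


Kraft sum = sum(2^(-l_i)) = 0.8213, need <= 1. Result: satisfied (a binary prefix-free code with these lengths exists)

Yes


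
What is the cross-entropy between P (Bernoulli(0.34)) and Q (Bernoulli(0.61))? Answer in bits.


H(P,Q) = -p*log2(q) - (1-p)*log2(1-q). -0.34*log2(0.61) = 0.242460; -0.66*log2(0.39) = 0.896580. H(P,Q) = 0.242460 + 0.896580 = 1.139

1.139 bits


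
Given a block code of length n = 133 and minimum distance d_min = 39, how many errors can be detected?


Detection capability = d_min - 1 = 39 - 1 = 38

38 errors


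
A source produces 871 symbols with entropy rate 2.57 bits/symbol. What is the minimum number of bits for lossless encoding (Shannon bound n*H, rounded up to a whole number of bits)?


Minimum bits >= n * H = 871 * 2.57 = 2238.47, rounded up to a whole number of bits = 2239

2239 bits


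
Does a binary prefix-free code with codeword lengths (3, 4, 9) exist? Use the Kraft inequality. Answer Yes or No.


Kraft sum = sum(2^(-l_i)) = 0.1895, need <= 1. Result: satisfied (a binary prefix-free code with these lengths exists)

Yes


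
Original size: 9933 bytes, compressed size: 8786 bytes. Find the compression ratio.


Ratio = original / compressed = 9933 / 8786 = 1.1305

1.1305


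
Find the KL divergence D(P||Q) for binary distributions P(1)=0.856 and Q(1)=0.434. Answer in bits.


KL = p*log2(p/q) + (1-p)*log2((1-p)/(1-q)) = 0.856*log2(0.856/0.434) + 0.144*log2(0.144/0.566) = 0.5544

0.5544 bits


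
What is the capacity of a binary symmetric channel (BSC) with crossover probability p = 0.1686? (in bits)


H(p) = -p*log2(p) - (1-p)*log2(1-p) = -0.1686*log2(0.1686) - 0.8314*log2(0.8314) = 0.433019 + 0.221473 = 0.6545. C = 1 - H(p) = 1 - 0.6545 = 0.3455

0.3455 bits


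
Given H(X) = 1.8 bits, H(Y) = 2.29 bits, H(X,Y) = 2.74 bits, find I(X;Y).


I(X;Y) = H(X) + H(Y) - H(X,Y) = 1.8 + 2.29 - 2.74 = 1.35

1.35 bits


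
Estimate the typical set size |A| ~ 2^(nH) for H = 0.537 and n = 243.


log2|A_typical| = nH = 243 * 0.537 = 130.491, so |A_typical| ~ 2^130.491 = 1.913e+39

1.913e+39


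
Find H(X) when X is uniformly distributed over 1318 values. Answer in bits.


H = log2(n) = log2(1318) = 10.3641

10.3641 bits


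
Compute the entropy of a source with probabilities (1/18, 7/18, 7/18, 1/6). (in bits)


H = -sum(p_i * log2(p_i)). Terms: -(1/18)*log2(1/18) = 0.231663; -(7/18)*log2(7/18) = 0.529888; -(7/18)*log2(7/18) = 0.529888; -(1/6)*log2(1/6) = 0.430827. H = 0.231663 + 0.529888 + 0.529888 + 0.430827 = 1.7223

1.7223 bits


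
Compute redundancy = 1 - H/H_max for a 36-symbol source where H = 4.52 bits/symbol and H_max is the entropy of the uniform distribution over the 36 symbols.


H_max = log2(K) = log2(36) = 5.1699 bits/symbol. Redundancy = 1 - H/H_max = 1 - 4.52/5.1699 = 1 - 0.8743 = 0.1257

0.1257


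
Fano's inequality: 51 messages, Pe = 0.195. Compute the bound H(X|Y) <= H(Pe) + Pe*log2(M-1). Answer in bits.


H(Pe) = -Pe*log2(Pe) - (1-Pe)*log2(1-Pe) = -0.195*log2(0.195) - 0.805*log2(0.805) = 0.459899 + 0.251916 = 0.7118. Pe*log2(M-1) = 0.195*log2(50) = 1.100552. Bound = H(Pe) + Pe*log2(M-1) = 0.459899 + 0.251916 + 1.100552 = 1.8124

1.8124 bits


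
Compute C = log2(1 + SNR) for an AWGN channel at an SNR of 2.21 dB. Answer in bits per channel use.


SNR_linear = 10^(2.21/10) = 1.6634; C = log2(1 + SNR_linear) = log2(1 + 1.6634) = 1.4133

1.4133 bits/channel use


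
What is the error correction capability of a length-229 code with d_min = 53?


Correction capability = floor((d-1)/2) = floor((53-1)/2) = 26

26 errors


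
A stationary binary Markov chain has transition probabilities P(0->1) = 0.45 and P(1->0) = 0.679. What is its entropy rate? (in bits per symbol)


Stationary distribution: pi_0 = p10/(p01+p10) = 0.6014, pi_1 = 0.3986. Entropy rate H' = pi_0*H(p01) + pi_1*H(p10) = 0.6014*0.9928 + 0.3986*0.9055 = 0.958

0.958 bits/symbol


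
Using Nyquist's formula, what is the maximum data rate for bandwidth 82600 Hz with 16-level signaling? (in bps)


Rate = 2 * B * log2(M) = 2 * 82600 * 4.0 = 660800.0

660800.0 bps


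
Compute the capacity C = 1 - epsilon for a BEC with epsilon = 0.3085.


C = 1 - epsilon = 1 - 0.3085 = 0.6915

0.6915 bits


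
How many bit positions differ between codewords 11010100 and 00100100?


Count differing positions: ^ ^ ^ ^ . . . . = 4 differences

4


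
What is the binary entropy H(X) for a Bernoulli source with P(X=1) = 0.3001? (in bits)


H = -p*log2(p) - (1-p)*log2(1-p). -0.3001*log2(0.3001) = 0.521119; -0.6999*log2(0.6999) = 0.360294. H = 0.521119 + 0.360294 = 0.8814

0.8814 bits


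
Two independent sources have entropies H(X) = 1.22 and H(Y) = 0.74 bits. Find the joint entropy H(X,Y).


For independent variables, H(X,Y) = H(X) + H(Y) = 1.22 + 0.74 = 1.96

1.96 bits


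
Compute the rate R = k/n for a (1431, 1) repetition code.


Rate = k/n = 1/1431

1/1431


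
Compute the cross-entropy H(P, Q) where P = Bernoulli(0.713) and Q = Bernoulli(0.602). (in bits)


H(P,Q) = -p*log2(q) - (1-p)*log2(1-q). -0.713*log2(0.602) = 0.522033; -0.287*log2(0.398) = 0.381469. H(P,Q) = 0.522033 + 0.381469 = 0.9035

0.9035 bits


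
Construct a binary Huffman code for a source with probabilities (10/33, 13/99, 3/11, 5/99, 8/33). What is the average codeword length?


Huffman construction (repeatedly merge the two least-probable nodes; each merge adds 1 bit to every symbol beneath it): 5/99 + 13/99 = 2/11; 2/11 + 8/33 = 14/33; 3/11 + 10/33 = 19/33; 14/33 + 19/33 = 1. Resulting codeword lengths (in the order the probabilities were given): (2, 3, 2, 3, 2). L_avg = sum(p_i * l_i) = 10/33*2 + 13/99*3 + 3/11*2 + 5/99*3 + 8/33*2 = 24/11 = 2.1818

2.1818 bits


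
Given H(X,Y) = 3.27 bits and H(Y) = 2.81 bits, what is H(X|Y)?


H(X|Y) = H(X,Y) - H(Y) = 3.27 - 2.81 = 0.46

0.46 bits


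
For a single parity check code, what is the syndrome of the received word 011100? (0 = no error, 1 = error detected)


Syndrome = XOR of all bits = 0 XOR 1 XOR 1 XOR 1 XOR 0 XOR 0 = 1

1


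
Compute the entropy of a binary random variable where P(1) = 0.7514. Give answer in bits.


H = -p*log2(p) - (1-p)*log2(1-p). -0.7514*log2(0.7514) = 0.309838; -0.2486*log2(0.2486) = 0.499214. H = 0.309838 + 0.499214 = 0.8091

0.8091 bits


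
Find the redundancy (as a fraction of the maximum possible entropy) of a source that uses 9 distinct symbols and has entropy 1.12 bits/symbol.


H_max = log2(K) = log2(9) = 3.1699 bits/symbol. Redundancy = 1 - H/H_max = 1 - 1.12/3.1699 = 1 - 0.3533 = 0.6467

0.6467


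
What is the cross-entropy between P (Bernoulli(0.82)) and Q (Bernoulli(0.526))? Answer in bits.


H(P,Q) = -p*log2(q) - (1-p)*log2(1-q). -0.82*log2(0.526) = 0.760030; -0.18*log2(0.474) = 0.193867. H(P,Q) = 0.760030 + 0.193867 = 0.9539

0.9539 bits


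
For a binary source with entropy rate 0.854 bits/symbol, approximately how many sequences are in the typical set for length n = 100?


log2|A_typical| = nH = 100 * 0.854 = 85.4, so |A_typical| ~ 2^85.4 = 5.105e+25

5.105e+25


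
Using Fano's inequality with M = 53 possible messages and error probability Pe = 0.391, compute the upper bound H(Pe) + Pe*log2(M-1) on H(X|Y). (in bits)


H(Pe) = -Pe*log2(Pe) - (1-Pe)*log2(1-Pe) = -0.391*log2(0.391) - 0.609*log2(0.609) = 0.529711 + 0.435731 = 0.9654. Pe*log2(M-1) = 0.391*log2(52) = 2.228872. Bound = H(Pe) + Pe*log2(M-1) = 0.529711 + 0.435731 + 2.228872 = 3.1943

3.1943 bits


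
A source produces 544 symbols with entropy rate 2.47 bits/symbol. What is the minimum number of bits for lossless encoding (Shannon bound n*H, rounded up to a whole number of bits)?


Minimum bits >= n * H = 544 * 2.47 = 1343.68, rounded up to a whole number of bits = 1344

1344 bits


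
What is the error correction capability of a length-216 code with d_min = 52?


Correction capability = floor((d-1)/2) = floor((52-1)/2) = 25

25 errors


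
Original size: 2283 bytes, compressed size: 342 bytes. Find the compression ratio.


Ratio = original / compressed = 2283 / 342 = 6.6754

6.6754


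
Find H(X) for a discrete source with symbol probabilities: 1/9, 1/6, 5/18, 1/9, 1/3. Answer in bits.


H = -sum(p_i * log2(p_i)). Terms: -(1/9)*log2(1/9) = 0.352214; -(1/6)*log2(1/6) = 0.430827; -(5/18)*log2(5/18) = 0.513332; -(1/9)*log2(1/9) = 0.352214; -(1/3)*log2(1/3) = 0.528321. H = 0.352214 + 0.430827 + 0.513332 + 0.352214 + 0.528321 = 2.1769

2.1769 bits


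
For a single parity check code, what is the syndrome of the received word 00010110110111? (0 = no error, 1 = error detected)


Syndrome = XOR of all bits = 0 XOR 0 XOR 0 XOR 1 XOR 0 XOR 1 XOR 1 XOR 0 XOR 1 XOR 1 XOR 0 XOR 1 XOR 1 XOR 1 = 0

0


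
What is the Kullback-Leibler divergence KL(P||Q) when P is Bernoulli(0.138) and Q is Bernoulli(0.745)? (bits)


KL = p*log2(p/q) + (1-p)*log2((1-p)/(1-q)) = 0.138*log2(0.138/0.745) + 0.862*log2(0.862/0.255) = 1.179

1.179 bits


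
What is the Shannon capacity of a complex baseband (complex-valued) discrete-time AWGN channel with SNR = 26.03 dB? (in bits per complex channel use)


SNR_linear = 10^(26.03/10) = 400.8667; C = log2(1 + SNR_linear) = log2(1 + 400.8667) = 8.6506

8.6506 bits/channel use


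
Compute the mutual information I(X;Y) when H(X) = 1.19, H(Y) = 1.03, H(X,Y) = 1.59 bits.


I(X;Y) = H(X) + H(Y) - H(X,Y) = 1.19 + 1.03 - 1.59 = 0.63

0.63 bits


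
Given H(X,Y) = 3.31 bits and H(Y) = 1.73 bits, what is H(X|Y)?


H(X|Y) = H(X,Y) - H(Y) = 3.31 - 1.73 = 1.58

1.58 bits


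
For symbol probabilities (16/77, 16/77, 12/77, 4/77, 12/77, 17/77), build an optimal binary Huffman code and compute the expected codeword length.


Huffman construction (repeatedly merge the two least-probable nodes; each merge adds 1 bit to every symbol beneath it): 4/77 + 12/77 = 16/77; 12/77 + 16/77 = 4/11; 16/77 + 16/77 = 32/77; 17/77 + 4/11 = 45/77; 32/77 + 45/77 = 1. Resulting codeword lengths (in the order the probabilities were given): (3, 2, 3, 3, 3, 2). L_avg = sum(p_i * l_i) = 16/77*3 + 16/77*2 + 12/77*3 + 4/77*3 + 12/77*3 + 17/77*2 = 18/7 = 2.5714

2.5714 bits


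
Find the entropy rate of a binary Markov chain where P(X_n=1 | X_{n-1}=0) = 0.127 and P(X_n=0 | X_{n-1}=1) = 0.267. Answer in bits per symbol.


Stationary distribution: pi_0 = p10/(p01+p10) = 0.6777, pi_1 = 0.3223. Entropy rate H' = pi_0*H(p01) + pi_1*H(p10) = 0.6777*0.5492 + 0.3223*0.8371 = 0.642

0.642 bits/symbol


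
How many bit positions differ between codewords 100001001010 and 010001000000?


Count differing positions: ^ ^ . . . . . . ^ . ^ . = 4 differences

4


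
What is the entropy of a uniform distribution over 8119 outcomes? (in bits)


H = log2(n) = log2(8119) = 12.9871

12.9871 bits


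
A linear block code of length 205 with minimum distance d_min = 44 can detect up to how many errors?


Detection capability = d_min - 1 = 44 - 1 = 43

43 errors


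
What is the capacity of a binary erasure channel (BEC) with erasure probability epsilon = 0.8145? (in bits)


C = 1 - epsilon = 1 - 0.8145 = 0.1855

0.1855 bits


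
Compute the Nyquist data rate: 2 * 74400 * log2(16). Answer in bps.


Rate = 2 * B * log2(M) = 2 * 74400 * 4.0 = 595200.0

595200.0 bps


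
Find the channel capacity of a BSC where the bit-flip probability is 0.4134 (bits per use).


H(p) = -p*log2(p) - (1-p)*log2(1-p) = -0.4134*log2(0.4134) - 0.5866*log2(0.5866) = 0.526833 + 0.451419 = 0.9783. C = 1 - H(p) = 1 - 0.9783 = 0.0217

0.0217 bits


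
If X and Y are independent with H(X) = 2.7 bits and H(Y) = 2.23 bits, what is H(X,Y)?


For independent variables, H(X,Y) = H(X) + H(Y) = 2.7 + 2.23 = 4.93

4.93 bits


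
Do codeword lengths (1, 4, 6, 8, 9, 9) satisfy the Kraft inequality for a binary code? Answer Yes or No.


Kraft sum = sum(2^(-l_i)) = 0.5859, need <= 1. Result: satisfied (a binary prefix-free code with these lengths exists)

Yes


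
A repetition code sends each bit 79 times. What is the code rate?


Rate = k/n = 1/79

1/79


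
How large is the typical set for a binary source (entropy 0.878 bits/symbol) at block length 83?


log2|A_typical| = nH = 83 * 0.878 = 72.874, so |A_typical| ~ 2^72.874 = 8.655e+21

8.655e+21


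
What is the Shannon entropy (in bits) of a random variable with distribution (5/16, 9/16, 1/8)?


H = -sum(p_i * log2(p_i)). Terms: -(5/16)*log2(5/16) = 0.524397; -(9/16)*log2(9/16) = 0.466917; -(1/8)*log2(1/8) = 0.375000. H = 0.524397 + 0.466917 + 0.375000 = 1.3663

1.3663 bits


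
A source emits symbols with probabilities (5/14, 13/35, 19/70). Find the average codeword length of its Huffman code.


Huffman construction (repeatedly merge the two least-probable nodes; each merge adds 1 bit to every symbol beneath it): 19/70 + 5/14 = 22/35; 13/35 + 22/35 = 1. Resulting codeword lengths (in the order the probabilities were given): (2, 1, 2). L_avg = sum(p_i * l_i) = 5/14*2 + 13/35*1 + 19/70*2 = 57/35 = 1.6286

1.6286 bits


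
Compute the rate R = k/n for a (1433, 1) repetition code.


Rate = k/n = 1/1433

1/1433


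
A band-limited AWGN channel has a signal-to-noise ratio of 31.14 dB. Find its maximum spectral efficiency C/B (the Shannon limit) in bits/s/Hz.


SNR_linear = 10^(31.14/10) = 1300.1696; C/B = log2(1 + SNR_linear) = log2(1 + 1300.1696) = 10.3456

10.3456 bits/s/Hz


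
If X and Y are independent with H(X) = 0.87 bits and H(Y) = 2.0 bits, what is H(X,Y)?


For independent variables, H(X,Y) = H(X) + H(Y) = 0.87 + 2.0 = 2.87

2.87 bits


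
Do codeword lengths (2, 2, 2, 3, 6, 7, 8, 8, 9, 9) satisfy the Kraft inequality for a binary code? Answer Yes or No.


Kraft sum = sum(2^(-l_i)) = 0.9102, need <= 1. Result: satisfied (a binary prefix-free code with these lengths exists)

Yes


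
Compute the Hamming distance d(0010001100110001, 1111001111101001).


Count differing positions: ^ ^ . ^ . . . . ^ ^ . ^ ^ . . . = 7 differences

7


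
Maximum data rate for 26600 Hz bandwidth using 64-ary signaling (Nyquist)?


Rate = 2 * B * log2(M) = 2 * 26600 * 6.0 = 319200.0

319200.0 bps


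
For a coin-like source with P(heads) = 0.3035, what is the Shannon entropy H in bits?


H = -p*log2(p) - (1-p)*log2(1-p). -0.3035*log2(0.3035) = 0.522090; -0.6965*log2(0.6965) = 0.363437. H = 0.522090 + 0.363437 = 0.8855

0.8855 bits


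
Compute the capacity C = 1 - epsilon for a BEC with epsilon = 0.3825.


C = 1 - epsilon = 1 - 0.3825 = 0.6175

0.6175 bits


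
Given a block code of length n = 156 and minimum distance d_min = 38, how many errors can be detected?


Detection capability = d_min - 1 = 38 - 1 = 37

37 errors


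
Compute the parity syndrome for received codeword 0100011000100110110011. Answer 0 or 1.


Syndrome = XOR of all bits = 0 XOR 1 XOR 0 XOR 0 XOR 0 XOR 1 XOR 1 XOR 0 XOR 0 XOR 0 XOR 1 XOR 0 XOR 0 XOR 1 XOR 1 XOR 0 XOR 1 XOR 1 XOR 0 XOR 0 XOR 1 XOR 1 = 0

0


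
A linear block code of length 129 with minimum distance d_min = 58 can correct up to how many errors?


Correction capability = floor((d-1)/2) = floor((58-1)/2) = 28

28 errors


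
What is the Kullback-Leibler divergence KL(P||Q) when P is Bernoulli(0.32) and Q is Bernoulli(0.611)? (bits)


KL = p*log2(p/q) + (1-p)*log2((1-p)/(1-q)) = 0.32*log2(0.32/0.611) + 0.68*log2(0.68/0.389) = 0.2493

0.2493 bits


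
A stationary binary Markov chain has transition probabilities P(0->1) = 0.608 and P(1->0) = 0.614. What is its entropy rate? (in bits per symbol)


Stationary distribution: pi_0 = p10/(p01+p10) = 0.5025, pi_1 = 0.4975. Entropy rate H' = pi_0*H(p01) + pi_1*H(p10) = 0.5025*0.9661 + 0.4975*0.9622 = 0.9641

0.9641 bits/symbol


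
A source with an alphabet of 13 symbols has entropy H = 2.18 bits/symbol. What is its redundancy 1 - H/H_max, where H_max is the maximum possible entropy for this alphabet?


H_max = log2(K) = log2(13) = 3.7004 bits/symbol. Redundancy = 1 - H/H_max = 1 - 2.18/3.7004 = 1 - 0.5891 = 0.4109

0.4109


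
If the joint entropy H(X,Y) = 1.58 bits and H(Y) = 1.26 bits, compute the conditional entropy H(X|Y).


H(X|Y) = H(X,Y) - H(Y) = 1.58 - 1.26 = 0.32

0.32 bits


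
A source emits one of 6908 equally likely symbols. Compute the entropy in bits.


H = log2(n) = log2(6908) = 12.7541

12.7541 bits


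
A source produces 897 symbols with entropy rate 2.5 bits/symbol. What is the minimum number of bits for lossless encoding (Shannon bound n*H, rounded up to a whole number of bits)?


Minimum bits >= n * H = 897 * 2.5 = 2242.5, rounded up to a whole number of bits = 2243

2243 bits


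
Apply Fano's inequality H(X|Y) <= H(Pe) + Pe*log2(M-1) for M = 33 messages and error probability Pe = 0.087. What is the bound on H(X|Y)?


H(Pe) = -Pe*log2(Pe) - (1-Pe)*log2(1-Pe) = -0.087*log2(0.087) - 0.913*log2(0.913) = 0.306487 + 0.119889 = 0.4264. Pe*log2(M-1) = 0.087*log2(32) = 0.435000. Bound = H(Pe) + Pe*log2(M-1) = 0.306487 + 0.119889 + 0.435000 = 0.8614

0.8614 bits


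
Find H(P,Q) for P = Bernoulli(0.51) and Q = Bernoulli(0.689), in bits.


H(P,Q) = -p*log2(q) - (1-p)*log2(1-q). -0.51*log2(0.689) = 0.274086; -0.49*log2(0.311) = 0.825657. H(P,Q) = 0.274086 + 0.825657 = 1.0997

1.0997 bits


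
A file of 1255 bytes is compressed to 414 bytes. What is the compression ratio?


Ratio = original / compressed = 1255 / 414 = 3.0314

3.0314


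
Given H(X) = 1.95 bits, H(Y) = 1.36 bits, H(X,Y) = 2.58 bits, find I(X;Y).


I(X;Y) = H(X) + H(Y) - H(X,Y) = 1.95 + 1.36 - 2.58 = 0.73

0.73 bits


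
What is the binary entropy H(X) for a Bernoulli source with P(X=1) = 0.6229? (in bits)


H = -p*log2(p) - (1-p)*log2(1-p). -0.6229*log2(0.6229) = 0.425396; -0.3771*log2(0.3771) = 0.530573. H = 0.425396 + 0.530573 = 0.956

0.956 bits


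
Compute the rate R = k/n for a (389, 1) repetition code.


Rate = k/n = 1/389

1/389


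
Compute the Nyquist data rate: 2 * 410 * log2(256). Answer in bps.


Rate = 2 * B * log2(M) = 2 * 410 * 8.0 = 6560.0

6560.0 bps


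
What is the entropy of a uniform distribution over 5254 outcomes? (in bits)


H = log2(n) = log2(5254) = 12.3592

12.3592 bits


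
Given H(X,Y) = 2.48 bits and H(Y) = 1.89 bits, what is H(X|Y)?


H(X|Y) = H(X,Y) - H(Y) = 2.48 - 1.89 = 0.59

0.59 bits


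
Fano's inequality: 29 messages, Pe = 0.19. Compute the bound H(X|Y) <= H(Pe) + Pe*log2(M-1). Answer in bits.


H(Pe) = -Pe*log2(Pe) - (1-Pe)*log2(1-Pe) = -0.19*log2(0.19) - 0.81*log2(0.81) = 0.455226 + 0.246245 = 0.7015. Pe*log2(M-1) = 0.19*log2(28) = 0.913397. Bound = H(Pe) + Pe*log2(M-1) = 0.455226 + 0.246245 + 0.913397 = 1.6149

1.6149 bits


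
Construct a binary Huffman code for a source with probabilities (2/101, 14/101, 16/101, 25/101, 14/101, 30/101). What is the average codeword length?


Huffman construction (repeatedly merge the two least-probable nodes; each merge adds 1 bit to every symbol beneath it): 2/101 + 14/101 = 16/101; 14/101 + 16/101 = 30/101; 16/101 + 25/101 = 41/101; 30/101 + 30/101 = 60/101; 41/101 + 60/101 = 1. Resulting codeword lengths (in the order the probabilities were given): (3, 3, 3, 2, 3, 2). L_avg = sum(p_i * l_i) = 2/101*3 + 14/101*3 + 16/101*3 + 25/101*2 + 14/101*3 + 30/101*2 = 248/101 = 2.4554

2.4554 bits


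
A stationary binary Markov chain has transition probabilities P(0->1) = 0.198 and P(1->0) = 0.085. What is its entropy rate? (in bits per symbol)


Stationary distribution: pi_0 = p10/(p01+p10) = 0.3004, pi_1 = 0.6996. Entropy rate H' = pi_0*H(p01) + pi_1*H(p10) = 0.3004*0.7179 + 0.6996*0.4196 = 0.5092

0.5092 bits/symbol


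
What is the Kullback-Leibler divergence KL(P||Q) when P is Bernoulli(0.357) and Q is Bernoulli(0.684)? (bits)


KL = p*log2(p/q) + (1-p)*log2((1-p)/(1-q)) = 0.357*log2(0.357/0.684) + 0.643*log2(0.643/0.316) = 0.3241

0.3241 bits


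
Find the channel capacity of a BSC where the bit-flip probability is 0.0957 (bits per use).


H(p) = -p*log2(p) - (1-p)*log2(1-p) = -0.0957*log2(0.0957) - 0.9043*log2(0.9043) = 0.323977 + 0.131238 = 0.4552. C = 1 - H(p) = 1 - 0.4552 = 0.5448

0.5448 bits


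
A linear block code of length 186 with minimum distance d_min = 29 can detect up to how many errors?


Detection capability = d_min - 1 = 29 - 1 = 28

28 errors


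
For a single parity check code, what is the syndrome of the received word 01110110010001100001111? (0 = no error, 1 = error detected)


Syndrome = XOR of all bits = 0 XOR 1 XOR 1 XOR 1 XOR 0 XOR 1 XOR 1 XOR 0 XOR 0 XOR 1 XOR 0 XOR 0 XOR 0 XOR 1 XOR 1 XOR 0 XOR 0 XOR 0 XOR 0 XOR 1 XOR 1 XOR 1 XOR 1 = 0

0


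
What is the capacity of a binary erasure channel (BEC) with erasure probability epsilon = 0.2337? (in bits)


C = 1 - epsilon = 1 - 0.2337 = 0.7663

0.7663 bits


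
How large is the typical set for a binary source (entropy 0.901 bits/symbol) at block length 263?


log2|A_typical| = nH = 263 * 0.901 = 236.963, so |A_typical| ~ 2^236.963 = 2.153e+71

2.153e+71


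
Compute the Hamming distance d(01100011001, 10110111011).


Count differing positions: ^ ^ . ^ . ^ . . . ^ . = 5 differences

5


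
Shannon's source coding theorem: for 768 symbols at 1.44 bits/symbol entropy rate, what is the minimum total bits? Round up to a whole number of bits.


Minimum bits >= n * H = 768 * 1.44 = 1105.92, rounded up to a whole number of bits = 1106

1106 bits


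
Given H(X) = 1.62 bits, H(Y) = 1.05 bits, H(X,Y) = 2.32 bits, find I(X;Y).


I(X;Y) = H(X) + H(Y) - H(X,Y) = 1.62 + 1.05 - 2.32 = 0.35

0.35 bits


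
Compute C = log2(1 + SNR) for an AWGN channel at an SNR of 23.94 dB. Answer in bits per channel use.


SNR_linear = 10^(23.94/10) = 247.7422; C = log2(1 + SNR_linear) = log2(1 + 247.7422) = 7.9585

7.9585 bits/channel use


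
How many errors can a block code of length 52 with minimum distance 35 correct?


Correction capability = floor((d-1)/2) = floor((35-1)/2) = 17

17 errors


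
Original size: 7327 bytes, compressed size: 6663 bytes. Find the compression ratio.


Ratio = original / compressed = 7327 / 6663 = 1.0997

1.0997


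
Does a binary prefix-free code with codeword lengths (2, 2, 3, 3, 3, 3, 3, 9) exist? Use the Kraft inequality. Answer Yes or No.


Kraft sum = sum(2^(-l_i)) = 1.127, need <= 1. Result: violated (a binary prefix-free code with these lengths cannot exist)

No


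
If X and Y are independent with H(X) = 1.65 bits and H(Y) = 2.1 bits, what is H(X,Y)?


For independent variables, H(X,Y) = H(X) + H(Y) = 1.65 + 2.1 = 3.75

3.75 bits


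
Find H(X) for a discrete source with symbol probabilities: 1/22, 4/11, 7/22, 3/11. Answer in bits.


H = -sum(p_i * log2(p_i)). Terms: -(1/22)*log2(1/22) = 0.202701; -(4/11)*log2(4/11) = 0.530702; -(7/22)*log2(7/22) = 0.525661; -(3/11)*log2(3/11) = 0.511219. H = 0.202701 + 0.530702 + 0.525661 + 0.511219 = 1.7703

1.7703 bits


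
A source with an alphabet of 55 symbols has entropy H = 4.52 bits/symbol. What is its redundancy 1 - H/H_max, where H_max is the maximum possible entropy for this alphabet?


H_max = log2(K) = log2(55) = 5.7814 bits/symbol. Redundancy = 1 - H/H_max = 1 - 4.52/5.7814 = 1 - 0.7818 = 0.2182

0.2182


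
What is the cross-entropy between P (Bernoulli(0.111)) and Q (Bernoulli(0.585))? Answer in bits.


H(P,Q) = -p*log2(q) - (1-p)*log2(1-q). -0.111*log2(0.585) = 0.085858; -0.889*log2(0.415) = 1.127978. H(P,Q) = 0.085858 + 1.127978 = 1.2138

1.2138 bits


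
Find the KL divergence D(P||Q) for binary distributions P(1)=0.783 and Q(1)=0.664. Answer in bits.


KL = p*log2(p/q) + (1-p)*log2((1-p)/(1-q)) = 0.783*log2(0.783/0.664) + 0.217*log2(0.217/0.336) = 0.0493

0.0493 bits


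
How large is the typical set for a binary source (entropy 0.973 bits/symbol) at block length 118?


log2|A_typical| = nH = 118 * 0.973 = 114.814, so |A_typical| ~ 2^114.814 = 3.651e+34

3.651e+34


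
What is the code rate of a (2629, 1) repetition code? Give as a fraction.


Rate = k/n = 1/2629

1/2629


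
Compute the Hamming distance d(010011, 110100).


Count differing positions: ^ . . ^ ^ ^ = 4 differences

4


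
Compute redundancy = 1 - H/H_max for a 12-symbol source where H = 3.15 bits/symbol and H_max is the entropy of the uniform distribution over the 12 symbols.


H_max = log2(K) = log2(12) = 3.585 bits/symbol. Redundancy = 1 - H/H_max = 1 - 3.15/3.585 = 1 - 0.8787 = 0.1213

0.1213


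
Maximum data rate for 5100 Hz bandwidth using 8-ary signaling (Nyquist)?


Rate = 2 * B * log2(M) = 2 * 5100 * 3.0 = 30600.0

30600.0 bps


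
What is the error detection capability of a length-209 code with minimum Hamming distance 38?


Detection capability = d_min - 1 = 38 - 1 = 37

37 errors


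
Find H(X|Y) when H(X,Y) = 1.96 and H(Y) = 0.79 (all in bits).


H(X|Y) = H(X,Y) - H(Y) = 1.96 - 0.79 = 1.17

1.17 bits


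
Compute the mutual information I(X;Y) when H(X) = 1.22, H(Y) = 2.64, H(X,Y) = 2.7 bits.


I(X;Y) = H(X) + H(Y) - H(X,Y) = 1.22 + 2.64 - 2.7 = 1.16

1.16 bits
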